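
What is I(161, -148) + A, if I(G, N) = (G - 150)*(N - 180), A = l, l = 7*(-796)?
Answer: -9180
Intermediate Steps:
l = -5572
A = -5572
I(G, N) = (-180 + N)*(-150 + G) (I(G, N) = (-150 + G)*(-180 + N) = (-180 + N)*(-150 + G))
I(161, -148) + A = (27000 - 180*161 - 150*(-148) + 161*(-148)) - 5572 = (27000 - 28980 + 22200 - 23828) - 5572 = -3608 - 5572 = -9180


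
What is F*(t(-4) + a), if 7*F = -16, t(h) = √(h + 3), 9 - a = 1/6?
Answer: -424/21 - 16*I/7 ≈ -20.19 - 2.2857*I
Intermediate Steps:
a = 53/6 (a = 9 - 1/6 = 9 - 1*⅙ = 9 - ⅙ = 53/6 ≈ 8.8333)
t(h) = √(3 + h)
F = -16/7 (F = (⅐)*(-16) = -16/7 ≈ -2.2857)
F*(t(-4) + a) = -16*(√(3 - 4) + 53/6)/7 = -16*(√(-1) + 53/6)/7 = -16*(I + 53/6)/7 = -16*(53/6 + I)/7 = -424/21 - 16*I/7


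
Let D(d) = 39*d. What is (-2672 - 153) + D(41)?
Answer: -1226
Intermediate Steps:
(-2672 - 153) + D(41) = (-2672 - 153) + 39*41 = -2825 + 1599 = -1226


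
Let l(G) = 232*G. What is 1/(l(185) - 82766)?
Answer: -1/39846 ≈ -2.5097e-5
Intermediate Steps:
1/(l(185) - 82766) = 1/(232*185 - 82766) = 1/(42920 - 82766) = 1/(-39846) = -1/39846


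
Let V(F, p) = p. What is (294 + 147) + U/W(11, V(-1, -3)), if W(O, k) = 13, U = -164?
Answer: 5569/13 ≈ 428.38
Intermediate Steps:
(294 + 147) + U/W(11, V(-1, -3)) = (294 + 147) - 164/13 = 441 - 164*1/13 = 441 - 164/13 = 5569/13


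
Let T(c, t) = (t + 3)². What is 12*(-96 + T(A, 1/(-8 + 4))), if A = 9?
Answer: -4245/4 ≈ -1061.3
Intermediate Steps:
T(c, t) = (3 + t)²
12*(-96 + T(A, 1/(-8 + 4))) = 12*(-96 + (3 + 1/(-8 + 4))²) = 12*(-96 + (3 + 1/(-4))²) = 12*(-96 + (3 - ¼)²) = 12*(-96 + (11/4)²) = 12*(-96 + 121/16) = 12*(-1415/16) = -4245/4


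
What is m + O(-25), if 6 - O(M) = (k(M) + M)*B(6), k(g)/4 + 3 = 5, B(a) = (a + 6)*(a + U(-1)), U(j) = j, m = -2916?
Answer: -1890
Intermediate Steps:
B(a) = (-1 + a)*(6 + a) (B(a) = (a + 6)*(a - 1) = (6 + a)*(-1 + a) = (-1 + a)*(6 + a))
k(g) = 8 (k(g) = -12 + 4*5 = -12 + 20 = 8)
O(M) = -474 - 60*M (O(M) = 6 - (8 + M)*(-6 + 6² + 5*6) = 6 - (8 + M)*(-6 + 36 + 30) = 6 - (8 + M)*60 = 6 - (480 + 60*M) = 6 + (-480 - 60*M) = -474 - 60*M)
m + O(-25) = -2916 + (-474 - 60*(-25)) = -2916 + (-474 + 1500) = -2916 + 1026 = -1890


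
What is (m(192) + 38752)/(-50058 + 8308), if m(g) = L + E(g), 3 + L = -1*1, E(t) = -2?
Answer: -19373/20875 ≈ -0.92805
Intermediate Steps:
L = -4 (L = -3 - 1*1 = -3 - 1 = -4)
m(g) = -6 (m(g) = -4 - 2 = -6)
(m(192) + 38752)/(-50058 + 8308) = (-6 + 38752)/(-50058 + 8308) = 38746/(-41750) = 38746*(-1/41750) = -19373/20875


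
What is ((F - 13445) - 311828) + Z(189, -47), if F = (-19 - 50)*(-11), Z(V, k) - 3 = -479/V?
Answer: -61333058/189 ≈ -3.2451e+5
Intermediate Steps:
Z(V, k) = 3 - 479/V
F = 759 (F = -69*(-11) = 759)
((F - 13445) - 311828) + Z(189, -47) = ((759 - 13445) - 311828) + (3 - 479/189) = (-12686 - 311828) + (3 - 479*1/189) = -324514 + (3 - 479/189) = -324514 + 88/189 = -61333058/189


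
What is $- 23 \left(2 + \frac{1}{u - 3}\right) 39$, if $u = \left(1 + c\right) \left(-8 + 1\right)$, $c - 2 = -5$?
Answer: $- \frac{20631}{11} \approx -1875.5$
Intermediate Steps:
$c = -3$ ($c = 2 - 5 = -3$)
$u = 14$ ($u = \left(1 - 3\right) \left(-8 + 1\right) = \left(-2\right) \left(-7\right) = 14$)
$- 23 \left(2 + \frac{1}{u - 3}\right) 39 = - 23 \left(2 + \frac{1}{14 - 3}\right) 39 = - 23 \left(2 + \frac{1}{11}\right) 39 = \left(-23\right) \frac{23}{11} \cdot 39 = \left(- \frac{529}{11}\right) 39 = - \frac{20631}{11}$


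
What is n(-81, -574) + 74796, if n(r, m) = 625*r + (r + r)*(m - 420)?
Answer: 185199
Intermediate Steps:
n(r, m) = 625*r + 2*r*(-420 + m) (n(r, m) = 625*r + (2*r)*(-420 + m) = 625*r + 2*r*(-420 + m))
n(-81, -574) + 74796 = -81*(-215 + 2*(-574)) + 74796 = -81*(-215 - 1148) + 74796 = -81*(-1363) + 74796 = 110403 + 74796 = 185199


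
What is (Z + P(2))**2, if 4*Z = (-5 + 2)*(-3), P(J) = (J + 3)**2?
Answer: 11881/16 ≈ 742.56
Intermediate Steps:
P(J) = (3 + J)**2
Z = 9/4 (Z = ((-5 + 2)*(-3))/4 = (-3*(-3))/4 = (1/4)*9 = 9/4 ≈ 2.2500)
(Z + P(2))**2 = (9/4 + (3 + 2)**2)**2 = (9/4 + 5**2)**2 = (9/4 + 25)**2 = (109/4)**2 = 11881/16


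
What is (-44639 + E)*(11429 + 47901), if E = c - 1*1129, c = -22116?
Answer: -4027557720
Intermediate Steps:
E = -23245 (E = -22116 - 1*1129 = -22116 - 1129 = -23245)
(-44639 + E)*(11429 + 47901) = (-44639 - 23245)*(11429 + 47901) = -67884*59330 = -4027557720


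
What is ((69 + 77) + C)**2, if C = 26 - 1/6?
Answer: 1062961/36 ≈ 29527.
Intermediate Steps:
C = 155/6 (C = 26 - 1*1/6 = 26 - 1/6 = 155/6 ≈ 25.833)
((69 + 77) + C)**2 = ((69 + 77) + 155/6)**2 = (146 + 155/6)**2 = (1031/6)**2 = 1062961/36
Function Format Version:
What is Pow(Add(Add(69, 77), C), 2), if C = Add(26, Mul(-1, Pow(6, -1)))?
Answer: Rational(1062961, 36) ≈ 29527.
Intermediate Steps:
C = Rational(155, 6) (C = Add(26, Mul(-1, Rational(1, 6))) = Add(26, Rational(-1, 6)) = Rational(155, 6) ≈ 25.833)
Pow(Add(Add(69, 77), C), 2) = Pow(Add(Add(69, 77), Rational(155, 6)), 2) = Pow(Add(146, Rational(155, 6)), 2) = Pow(Rational(1031, 6), 2) = Rational(1062961, 36)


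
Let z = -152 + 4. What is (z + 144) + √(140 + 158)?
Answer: -4 + √298 ≈ 13.263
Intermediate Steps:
z = -148
(z + 144) + √(140 + 158) = (-148 + 144) + √(140 + 158) = -4 + √298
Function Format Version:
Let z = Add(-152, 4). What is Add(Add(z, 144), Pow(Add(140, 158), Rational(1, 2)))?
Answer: Add(-4, Pow(298, Rational(1, 2))) ≈ 13.263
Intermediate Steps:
z = -148
Add(Add(z, 144), Pow(Add(140, 158), Rational(1, 2))) = Add(Add(-148, 144), Pow(Add(140, 158), Rational(1, 2))) = Add(-4, Pow(298, Rational(1, 2)))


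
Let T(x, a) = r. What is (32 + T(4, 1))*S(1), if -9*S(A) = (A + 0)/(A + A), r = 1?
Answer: -11/6 ≈ -1.8333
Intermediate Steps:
T(x, a) = 1
S(A) = -1/18 (S(A) = -(A + 0)/(9*(A + A)) = -A/(9*(2*A)) = -A*1/(2*A)/9 = -⅑*½ = -1/18)
(32 + T(4, 1))*S(1) = (32 + 1)*(-1/18) = 33*(-1/18) = -11/6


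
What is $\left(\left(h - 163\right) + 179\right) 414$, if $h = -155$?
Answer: $-57546$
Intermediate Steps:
$\left(\left(h - 163\right) + 179\right) 414 = \left(\left(-155 - 163\right) + 179\right) 414 = \left(-318 + 179\right) 414 = \left(-139\right) 414 = -57546$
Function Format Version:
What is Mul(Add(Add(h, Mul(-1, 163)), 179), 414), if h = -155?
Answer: -57546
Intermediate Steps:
Mul(Add(Add(h, Mul(-1, 163)), 179), 414) = Mul(Add(Add(-155, Mul(-1, 163)), 179), 414) = Mul(Add(Add(-155, -163), 179), 414) = Mul(Add(-318, 179), 414) = Mul(-139, 414) = -57546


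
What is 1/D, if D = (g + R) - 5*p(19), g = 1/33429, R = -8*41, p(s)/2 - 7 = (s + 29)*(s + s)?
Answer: -33429/623049701 ≈ -5.3654e-5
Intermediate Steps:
p(s) = 14 + 4*s*(29 + s) (p(s) = 14 + 2*((s + 29)*(s + s)) = 14 + 2*((29 + s)*(2*s)) = 14 + 2*(2*s*(29 + s)) = 14 + 4*s*(29 + s))
R = -328
g = 1/33429 ≈ 2.9914e-5
D = -623049701/33429 (D = (1/33429 - 328) - 5*(14 + 4*19² + 116*19) = -10964711/33429 - 5*(14 + 4*361 + 2204) = -10964711/33429 - 5*(14 + 1444 + 2204) = -10964711/33429 - 5*3662 = -10964711/33429 - 18310 = -623049701/33429 ≈ -18638.)
1/D = 1/(-623049701/33429) = -33429/623049701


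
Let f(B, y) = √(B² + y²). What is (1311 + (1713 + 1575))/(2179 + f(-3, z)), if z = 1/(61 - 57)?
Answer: 53446512/25322837 - 6132*√145/25322837 ≈ 2.1077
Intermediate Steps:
z = ¼ (z = 1/4 = ¼ ≈ 0.25000)
(1311 + (1713 + 1575))/(2179 + f(-3, z)) = (1311 + (1713 + 1575))/(2179 + √((-3)² + (¼)²)) = (1311 + 3288)/(2179 + √(9 + 1/16)) = 4599/(2179 + √(145/16)) = 4599/(2179 + √145/4)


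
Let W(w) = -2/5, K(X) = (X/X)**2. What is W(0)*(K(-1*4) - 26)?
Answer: 10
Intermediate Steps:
K(X) = 1 (K(X) = 1**2 = 1)
W(w) = -2/5 (W(w) = -2*1/5 = -2/5)
W(0)*(K(-1*4) - 26) = -2*(1 - 26)/5 = -2/5*(-25) = 10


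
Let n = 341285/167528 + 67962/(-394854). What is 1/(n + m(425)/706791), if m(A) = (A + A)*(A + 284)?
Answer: 181215461948424/492492724638833 ≈ 0.36796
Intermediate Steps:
m(A) = 2*A*(284 + A) (m(A) = (2*A)*(284 + A) = 2*A*(284 + A))
n = 20562034909/11024850152 (n = 341285*(1/167528) + 67962*(-1/394854) = 341285/167528 - 11327/65809 = 20562034909/11024850152 ≈ 1.8651)
1/(n + m(425)/706791) = 1/(20562034909/11024850152 + (2*425*(284 + 425))/706791) = 1/(20562034909/11024850152 + (2*425*709)*(1/706791)) = 1/(20562034909/11024850152 + 602650*(1/706791)) = 1/(20562034909/11024850152 + 602650/706791) = 1/(492492724638833/181215461948424) = 181215461948424/492492724638833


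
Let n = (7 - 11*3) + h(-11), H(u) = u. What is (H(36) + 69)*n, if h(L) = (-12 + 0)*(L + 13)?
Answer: -5250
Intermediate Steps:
h(L) = -156 - 12*L (h(L) = -12*(13 + L) = -156 - 12*L)
n = -50 (n = (7 - 11*3) + (-156 - 12*(-11)) = (7 - 33) + (-156 + 132) = -26 - 24 = -50)
(H(36) + 69)*n = (36 + 69)*(-50) = 105*(-50) = -5250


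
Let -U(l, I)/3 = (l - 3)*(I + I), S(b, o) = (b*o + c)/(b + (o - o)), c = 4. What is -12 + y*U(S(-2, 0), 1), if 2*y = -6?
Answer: -102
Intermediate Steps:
y = -3 (y = (½)*(-6) = -3)
S(b, o) = (4 + b*o)/b (S(b, o) = (b*o + 4)/(b + (o - o)) = (4 + b*o)/(b + 0) = (4 + b*o)/b)
U(l, I) = -6*I*(-3 + l) (U(l, I) = -3*(l - 3)*(I + I) = -3*(-3 + l)*2*I = -6*I*(-3 + l))
-12 + y*U(S(-2, 0), 1) = -12 - 18*(3 - (0 + 4/(-2))) = -12 - 18*(3 - (0 + 4*(-½))) = -12 - 18*(3 - (0 - 2)) = -12 - 18*(3 - 1*(-2)) = -12 - 18*(3 + 2) = -12 - 18*5 = -12 - 3*30 = -12 - 90 = -102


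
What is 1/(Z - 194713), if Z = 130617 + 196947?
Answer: 1/132851 ≈ 7.5272e-6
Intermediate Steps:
Z = 327564
1/(Z - 194713) = 1/(327564 - 194713) = 1/132851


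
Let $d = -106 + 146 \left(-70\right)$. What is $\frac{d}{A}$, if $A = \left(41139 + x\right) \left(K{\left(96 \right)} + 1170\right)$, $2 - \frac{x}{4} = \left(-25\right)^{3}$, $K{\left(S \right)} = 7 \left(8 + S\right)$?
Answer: $- \frac{1721}{32787001} \approx -5.249 \cdot 10^{-5}$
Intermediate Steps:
$K{\left(S \right)} = 56 + 7 S$
$x = 62508$ ($x = 8 - 4 \left(-25\right)^{3} = 8 - -62500 = 8 + 62500 = 62508$)
$A = 196722006$ ($A = \left(41139 + 62508\right) \left(\left(56 + 7 \cdot 96\right) + 1170\right) = 103647 \left(\left(56 + 672\right) + 1170\right) = 103647 \left(728 + 1170\right) = 103647 \cdot 1898 = 196722006$)
$d = -10326$ ($d = -106 - 10220 = -10326$)
$\frac{d}{A} = - \frac{10326}{196722006} = \left(-10326\right) \frac{1}{196722006} = - \frac{1721}{32787001}$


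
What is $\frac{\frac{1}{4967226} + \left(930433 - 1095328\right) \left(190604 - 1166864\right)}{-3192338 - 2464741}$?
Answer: $- \frac{799625992109650201}{28099989892854} \approx -28456.0$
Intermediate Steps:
$\frac{\frac{1}{4967226} + \left(930433 - 1095328\right) \left(190604 - 1166864\right)}{-3192338 - 2464741} = \frac{\frac{1}{4967226} - -160980392700}{-5657079} = \left(\frac{1}{4967226} + 160980392700\right) \left(- \frac{1}{5657079}\right) = \frac{799625992109650201}{4967226} \left(- \frac{1}{5657079}\right) = - \frac{799625992109650201}{28099989892854}$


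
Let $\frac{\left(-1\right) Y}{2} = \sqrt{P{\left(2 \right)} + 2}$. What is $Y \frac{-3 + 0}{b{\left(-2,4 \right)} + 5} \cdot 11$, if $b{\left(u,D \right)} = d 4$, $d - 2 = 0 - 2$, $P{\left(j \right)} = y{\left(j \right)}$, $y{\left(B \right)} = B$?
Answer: $\frac{132}{5} \approx 26.4$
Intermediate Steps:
$P{\left(j \right)} = j$
$d = 0$ ($d = 2 + \left(0 - 2\right) = 2 - 2 = 0$)
$b{\left(u,D \right)} = 0$ ($b{\left(u,D \right)} = 0 \cdot 4 = 0$)
$Y = -4$ ($Y = - 2 \sqrt{2 + 2} = - 2 \sqrt{4} = \left(-2\right) 2 = -4$)
$Y \frac{-3 + 0}{b{\left(-2,4 \right)} + 5} \cdot 11 = - 4 \frac{-3 + 0}{0 + 5} \cdot 11 = - 4 \left(- \frac{3}{5}\right) 11 = - 4 \left(\left(-3\right) \frac{1}{5}\right) 11 = \left(-4\right) \left(- \frac{3}{5}\right) 11 = \frac{12}{5} \cdot 11 = \frac{132}{5}$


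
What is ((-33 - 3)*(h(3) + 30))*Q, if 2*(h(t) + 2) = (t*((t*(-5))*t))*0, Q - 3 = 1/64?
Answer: -12159/4 ≈ -3039.8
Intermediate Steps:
Q = 193/64 (Q = 3 + 1/64 = 193/64 ≈ 3.0156)
h(t) = -2 (h(t) = -2 + ((t*((t*(-5))*t))*0)/2 = -2 + ((t*((-5*t)*t))*0)/2 = -2 + ((t*(-5*t²))*0)/2 = -2 + (-5*t³*0)/2 = -2 + (½)*0 = -2 + 0 = -2)
((-33 - 3)*(h(3) + 30))*Q = ((-33 - 3)*(-2 + 30))*(193/64) = -36*28*(193/64) = -1008*193/64 = -12159/4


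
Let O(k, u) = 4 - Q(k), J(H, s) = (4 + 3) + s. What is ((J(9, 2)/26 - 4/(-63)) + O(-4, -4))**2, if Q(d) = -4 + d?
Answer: 413186929/2683044 ≈ 154.00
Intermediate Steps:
J(H, s) = 7 + s
O(k, u) = 8 - k (O(k, u) = 4 - (-4 + k) = 4 + (4 - k) = 8 - k)
((J(9, 2)/26 - 4/(-63)) + O(-4, -4))**2 = (((7 + 2)/26 - 4/(-63)) + (8 - 1*(-4)))**2 = ((9*(1/26) - 4*(-1/63)) + (8 + 4))**2 = ((9/26 + 4/63) + 12)**2 = (671/1638 + 12)**2 = (20327/1638)**2 = 413186929/2683044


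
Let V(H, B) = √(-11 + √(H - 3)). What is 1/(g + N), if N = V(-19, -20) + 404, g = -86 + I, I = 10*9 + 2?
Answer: 1/(410 + √(-11 + I*√22)) ≈ 0.0024347 - 2.009e-5*I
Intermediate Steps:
V(H, B) = √(-11 + √(-3 + H))
I = 92 (I = 90 + 2 = 92)
g = 6 (g = -86 + 92 = 6)
N = 404 + √(-11 + I*√22) (N = √(-11 + √(-3 - 19)) + 404 = √(-11 + √(-22)) + 404 = √(-11 + I*√22) + 404 = 404 + √(-11 + I*√22) ≈ 404.69 + 3.3881*I)
1/(g + N) = 1/(6 + (404 + √(-11 + I*√22))) = 1/(410 + √(-11 + I*√22))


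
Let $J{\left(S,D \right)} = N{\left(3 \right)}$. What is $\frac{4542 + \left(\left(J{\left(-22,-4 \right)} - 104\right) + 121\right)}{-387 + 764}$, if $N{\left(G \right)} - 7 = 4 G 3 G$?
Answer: $\frac{4674}{377} \approx 12.398$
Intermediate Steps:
$N{\left(G \right)} = 7 + 12 G^{2}$ ($N{\left(G \right)} = 7 + 4 G 3 G = 7 + 12 G^{2}$)
$J{\left(S,D \right)} = 115$ ($J{\left(S,D \right)} = 7 + 12 \cdot 3^{2} = 7 + 12 \cdot 9 = 7 + 108 = 115$)
$\frac{4542 + \left(\left(J{\left(-22,-4 \right)} - 104\right) + 121\right)}{-387 + 764} = \frac{4542 + \left(\left(115 - 104\right) + 121\right)}{-387 + 764} = \frac{4542 + \left(11 + 121\right)}{377} = \left(4542 + 132\right) \frac{1}{377} = 4674 \cdot \frac{1}{377} = \frac{4674}{377}$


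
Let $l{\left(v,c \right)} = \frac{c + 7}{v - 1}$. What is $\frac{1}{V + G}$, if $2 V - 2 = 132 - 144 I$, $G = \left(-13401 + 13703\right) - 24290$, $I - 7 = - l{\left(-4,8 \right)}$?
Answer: $- \frac{1}{24641} \approx -4.0583 \cdot 10^{-5}$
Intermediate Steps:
$l{\left(v,c \right)} = \frac{7 + c}{-1 + v}$
$I = 10$ ($I = 7 - \frac{7 + 8}{-1 - 4} = 7 - \frac{1}{-5} \cdot 15 = 7 - \left(- \frac{1}{5}\right) 15 = 7 - -3 = 7 + 3 = 10$)
$G = -23988$ ($G = 302 - 24290 = -23988$)
$V = -653$ ($V = 1 + \frac{132 - 1440}{2} = 1 + \frac{1}{2} \left(-1308\right) = 1 - 654 = -653$)
$\frac{1}{V + G} = \frac{1}{-653 - 23988} = \frac{1}{-24641} = - \frac{1}{24641}$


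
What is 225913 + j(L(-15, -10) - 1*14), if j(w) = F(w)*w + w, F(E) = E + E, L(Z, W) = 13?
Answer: 225914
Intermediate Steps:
F(E) = 2*E
j(w) = w + 2*w**2 (j(w) = (2*w)*w + w = 2*w**2 + w = w + 2*w**2)
225913 + j(L(-15, -10) - 1*14) = 225913 + (13 - 1*14)*(1 + 2*(13 - 1*14)) = 225913 + (13 - 14)*(1 + 2*(13 - 14)) = 225913 - (1 + 2*(-1)) = 225913 - (1 - 2) = 225913 - 1*(-1) = 225913 + 1 = 225914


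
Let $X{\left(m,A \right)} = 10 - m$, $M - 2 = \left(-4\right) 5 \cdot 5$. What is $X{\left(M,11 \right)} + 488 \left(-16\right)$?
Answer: $-7700$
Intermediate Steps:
$M = -98$ ($M = 2 + \left(-4\right) 5 \cdot 5 = 2 - 100 = -98$)
$X{\left(M,11 \right)} + 488 \left(-16\right) = \left(10 - -98\right) + 488 \left(-16\right) = \left(10 + 98\right) - 7808 = 108 - 7808 = -7700$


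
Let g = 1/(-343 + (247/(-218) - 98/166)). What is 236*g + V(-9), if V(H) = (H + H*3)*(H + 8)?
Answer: 220277116/6237425 ≈ 35.315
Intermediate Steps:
V(H) = 4*H*(8 + H) (V(H) = (H + 3*H)*(8 + H) = (4*H)*(8 + H) = 4*H*(8 + H))
g = -18094/6237425 (g = 1/(-343 + (247*(-1/218) - 98*1/166)) = 1/(-343 + (-247/218 - 49/83)) = 1/(-343 - 31183/18094) = 1/(-6237425/18094) = -18094/6237425 ≈ -0.0029009)
236*g + V(-9) = 236*(-18094/6237425) + 4*(-9)*(8 - 9) = -4270184/6237425 + 4*(-9)*(-1) = -4270184/6237425 + 36 = 220277116/6237425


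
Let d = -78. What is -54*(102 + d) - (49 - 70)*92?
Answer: 636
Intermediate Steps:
-54*(102 + d) - (49 - 70)*92 = -54*(102 - 78) - (49 - 70)*92 = -54*24 - (-21)*92 = -1296 - 1*(-1932) = -1296 + 1932 = 636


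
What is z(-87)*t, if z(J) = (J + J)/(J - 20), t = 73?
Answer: 12702/107 ≈ 118.71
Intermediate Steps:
z(J) = 2*J/(-20 + J) (z(J) = (2*J)/(-20 + J) = 2*J/(-20 + J))
z(-87)*t = (2*(-87)/(-20 - 87))*73 = (2*(-87)/(-107))*73 = (2*(-87)*(-1/107))*73 = (174/107)*73 = 12702/107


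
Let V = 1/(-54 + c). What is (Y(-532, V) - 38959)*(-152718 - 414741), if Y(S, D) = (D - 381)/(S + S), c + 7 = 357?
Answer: 6962603059256139/314944 ≈ 2.2107e+10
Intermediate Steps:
c = 350 (c = -7 + 357 = 350)
V = 1/296 (V = 1/(-54 + 350) = 1/296 ≈ 0.0033784)
Y(S, D) = (-381 + D)/(2*S) (Y(S, D) = (-381 + D)/((2*S)) = (-381 + D)*(1/(2*S)) = (-381 + D)/(2*S))
(Y(-532, V) - 38959)*(-152718 - 414741) = ((1/2)*(-381 + 1/296)/(-532) - 38959)*(-152718 - 414741) = ((1/2)*(-1/532)*(-112775/296) - 38959)*(-567459) = (112775/314944 - 38959)*(-567459) = -12269790521/314944*(-567459) = 6962603059256139/314944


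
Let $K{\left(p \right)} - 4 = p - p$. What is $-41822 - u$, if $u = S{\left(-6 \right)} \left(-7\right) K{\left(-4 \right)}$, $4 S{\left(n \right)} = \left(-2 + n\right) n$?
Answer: $-41486$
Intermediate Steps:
$K{\left(p \right)} = 4$ ($K{\left(p \right)} = 4 + \left(p - p\right) = 4 + 0 = 4$)
$S{\left(n \right)} = \frac{n \left(-2 + n\right)}{4}$ ($S{\left(n \right)} = \frac{\left(-2 + n\right) n}{4} = \frac{n \left(-2 + n\right)}{4}$)
$u = -336$ ($u = \frac{1}{4} \left(-6\right) \left(-2 - 6\right) \left(-7\right) 4 = \frac{1}{4} \left(-6\right) \left(-8\right) \left(-7\right) 4 = 12 \left(-7\right) 4 = \left(-84\right) 4 = -336$)
$-41822 - u = -41822 - -336 = -41822 + 336 = -41486$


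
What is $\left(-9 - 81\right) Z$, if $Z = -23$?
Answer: $2070$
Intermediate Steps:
$\left(-9 - 81\right) Z = \left(-9 - 81\right) \left(-23\right) = \left(-90\right) \left(-23\right) = 2070$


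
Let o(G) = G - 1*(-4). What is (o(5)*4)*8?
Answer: 288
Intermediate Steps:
o(G) = 4 + G (o(G) = G + 4 = 4 + G)
(o(5)*4)*8 = ((4 + 5)*4)*8 = (9*4)*8 = 36*8 = 288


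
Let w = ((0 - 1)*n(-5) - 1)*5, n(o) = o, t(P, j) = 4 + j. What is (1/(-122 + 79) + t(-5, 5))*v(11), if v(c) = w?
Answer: 7720/43 ≈ 179.53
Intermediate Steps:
w = 20 (w = ((0 - 1)*(-5) - 1)*5 = (-1*(-5) - 1)*5 = (5 - 1)*5 = 4*5 = 20)
v(c) = 20
(1/(-122 + 79) + t(-5, 5))*v(11) = (1/(-122 + 79) + (4 + 5))*20 = (1/(-43) + 9)*20 = (-1/43 + 9)*20 = (386/43)*20 = 7720/43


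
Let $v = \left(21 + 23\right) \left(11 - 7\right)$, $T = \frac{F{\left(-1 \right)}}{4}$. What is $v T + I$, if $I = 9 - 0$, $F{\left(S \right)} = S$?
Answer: $-35$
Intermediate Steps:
$I = 9$ ($I = 9 + 0 = 9$)
$T = - \frac{1}{4} \approx -0.25$
$v = 176$ ($v = 44 \cdot 4 = 176$)
$v T + I = 176 \left(- \frac{1}{4}\right) + 9 = -44 + 9 = -35$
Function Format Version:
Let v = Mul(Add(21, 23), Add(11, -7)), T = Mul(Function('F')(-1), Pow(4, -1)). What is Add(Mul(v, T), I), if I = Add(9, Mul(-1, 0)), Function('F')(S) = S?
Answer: -35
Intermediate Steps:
I = 9 (I = Add(9, 0) = 9)
T = Rational(-1, 4) (T = Mul(-1, Pow(4, -1)) = Mul(-1, Rational(1, 4)) = Rational(-1, 4) ≈ -0.25000)
v = 176 (v = Mul(44, 4) = 176)
Add(Mul(v, T), I) = Add(Mul(176, Rational(-1, 4)), 9) = Add(-44, 9) = -35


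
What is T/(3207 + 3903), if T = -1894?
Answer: -947/3555 ≈ -0.26639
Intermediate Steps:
T/(3207 + 3903) = -1894/(3207 + 3903) = -1894/7110 = (1/7110)*(-1894) = -947/3555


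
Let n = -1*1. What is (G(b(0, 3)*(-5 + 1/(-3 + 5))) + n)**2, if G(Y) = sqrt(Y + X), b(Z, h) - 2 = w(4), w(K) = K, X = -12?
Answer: (1 - I*sqrt(39))**2 ≈ -38.0 - 12.49*I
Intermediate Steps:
b(Z, h) = 6 (b(Z, h) = 2 + 4 = 6)
n = -1
G(Y) = sqrt(-12 + Y) (G(Y) = sqrt(Y - 12) = sqrt(-12 + Y))
(G(b(0, 3)*(-5 + 1/(-3 + 5))) + n)**2 = (sqrt(-12 + 6*(-5 + 1/(-3 + 5))) - 1)**2 = (sqrt(-12 + 6*(-5 + 1/2)) - 1)**2 = (sqrt(-12 + 6*(-9/2)) - 1)**2 = (sqrt(-12 - 27) - 1)**2 = (sqrt(-39) - 1)**2 = (I*sqrt(39) - 1)**2 = (-1 + I*sqrt(39))**2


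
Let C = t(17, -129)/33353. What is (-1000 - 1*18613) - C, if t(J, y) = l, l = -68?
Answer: -654152321/33353 ≈ -19613.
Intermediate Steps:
t(J, y) = -68
C = -68/33353 ≈ -0.0020388
(-1000 - 1*18613) - C = (-1000 - 1*18613) - 1*(-68/33353) = (-1000 - 18613) + 68/33353 = -19613 + 68/33353 = -654152321/33353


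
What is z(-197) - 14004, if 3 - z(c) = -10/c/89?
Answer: -245479543/17533 ≈ -14001.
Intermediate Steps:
z(c) = 3 + 10/(89*c) (z(c) = 3 - (-10/c)/89 = 3 - (-10)/(89*c) = 3 + 10/(89*c))
z(-197) - 14004 = (3 + (10/89)/(-197)) - 14004 = (3 + (10/89)*(-1/197)) - 14004 = (3 - 10/17533) - 14004 = 52589/17533 - 14004 = -245479543/17533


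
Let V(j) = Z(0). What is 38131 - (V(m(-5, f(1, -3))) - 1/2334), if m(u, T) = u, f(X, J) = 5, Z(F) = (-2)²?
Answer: 88988419/2334 ≈ 38127.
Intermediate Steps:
Z(F) = 4
V(j) = 4
38131 - (V(m(-5, f(1, -3))) - 1/2334) = 38131 - (4 - 1/2334) = 38131 - 1*9335/2334 = 38131 - 9335/2334 = 88988419/2334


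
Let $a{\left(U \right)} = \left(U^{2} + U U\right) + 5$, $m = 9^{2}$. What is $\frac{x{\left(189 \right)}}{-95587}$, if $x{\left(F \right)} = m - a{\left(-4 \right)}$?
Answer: $- \frac{44}{95587} \approx -0.00046031$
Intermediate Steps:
$m = 81$
$a{\left(U \right)} = 5 + 2 U^{2}$ ($a{\left(U \right)} = \left(U^{2} + U^{2}\right) + 5 = 2 U^{2} + 5 = 5 + 2 U^{2}$)
$x{\left(F \right)} = 44$ ($x{\left(F \right)} = 81 - \left(5 + 2 \left(-4\right)^{2}\right) = 81 - \left(5 + 2 \cdot 16\right) = 81 - \left(5 + 32\right) = 81 - 37 = 44$)
$\frac{x{\left(189 \right)}}{-95587} = \frac{44}{-95587} = 44 \left(- \frac{1}{95587}\right) = - \frac{44}{95587}$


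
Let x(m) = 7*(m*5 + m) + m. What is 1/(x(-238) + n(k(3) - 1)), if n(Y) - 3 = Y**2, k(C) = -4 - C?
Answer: -1/10167 ≈ -9.8357e-5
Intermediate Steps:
x(m) = 43*m (x(m) = 7*(5*m + m) + m = 7*(6*m) + m = 42*m + m = 43*m)
n(Y) = 3 + Y**2
1/(x(-238) + n(k(3) - 1)) = 1/(43*(-238) + (3 + ((-4 - 1*3) - 1)**2)) = 1/(-10234 + (3 + ((-4 - 3) - 1)**2)) = 1/(-10234 + (3 + (-7 - 1)**2)) = 1/(-10234 + (3 + (-8)**2)) = 1/(-10234 + (3 + 64)) = 1/(-10234 + 67) = 1/(-10167) = -1/10167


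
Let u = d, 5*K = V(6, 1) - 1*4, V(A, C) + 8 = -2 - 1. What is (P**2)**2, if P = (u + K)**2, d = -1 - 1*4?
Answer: 16777216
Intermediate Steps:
V(A, C) = -11 (V(A, C) = -8 + (-2 - 1) = -8 - 3 = -11)
K = -3 (K = (-11 - 1*4)/5 = (-11 - 4)/5 = (1/5)*(-15) = -3)
d = -5 (d = -1 - 4 = -5)
u = -5
P = 64 (P = (-5 - 3)**2 = (-8)**2 = 64)
(P**2)**2 = (64**2)**2 = 4096**2 = 16777216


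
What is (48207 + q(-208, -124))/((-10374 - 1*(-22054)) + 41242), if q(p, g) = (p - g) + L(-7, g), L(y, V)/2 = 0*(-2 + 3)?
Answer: 48123/52922 ≈ 0.90932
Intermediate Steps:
L(y, V) = 0 (L(y, V) = 2*(0*(-2 + 3)) = 2*(0*1) = 2*0 = 0)
q(p, g) = p - g (q(p, g) = (p - g) + 0 = p - g)
(48207 + q(-208, -124))/((-10374 - 1*(-22054)) + 41242) = (48207 + (-208 - 1*(-124)))/((-10374 - 1*(-22054)) + 41242) = (48207 + (-208 + 124))/((-10374 + 22054) + 41242) = (48207 - 84)/(11680 + 41242) = 48123/52922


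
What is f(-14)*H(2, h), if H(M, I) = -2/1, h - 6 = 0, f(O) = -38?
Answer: 76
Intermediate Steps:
h = 6 (h = 6 + 0 = 6)
H(M, I) = -2 (H(M, I) = -2*1 = -2)
f(-14)*H(2, h) = -38*(-2) = 76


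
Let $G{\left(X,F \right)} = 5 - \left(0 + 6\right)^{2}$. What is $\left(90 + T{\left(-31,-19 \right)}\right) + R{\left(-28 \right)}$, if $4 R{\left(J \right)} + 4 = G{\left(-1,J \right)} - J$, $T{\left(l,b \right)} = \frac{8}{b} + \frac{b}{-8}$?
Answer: $\frac{13711}{152} \approx 90.204$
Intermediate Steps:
$G{\left(X,F \right)} = -31$ ($G{\left(X,F \right)} = 5 - 6^{2} = 5 - 36 = -31$)
$T{\left(l,b \right)} = \frac{8}{b} - \frac{b}{8}$ ($T{\left(l,b \right)} = \frac{8}{b} + b \left(- \frac{1}{8}\right) = \frac{8}{b} - \frac{b}{8}$)
$R{\left(J \right)} = - \frac{35}{4} - \frac{J}{4}$ ($R{\left(J \right)} = -1 + \frac{-31 - J}{4} = -1 - \left(\frac{31}{4} + \frac{J}{4}\right) = - \frac{35}{4} - \frac{J}{4}$)
$\left(90 + T{\left(-31,-19 \right)}\right) + R{\left(-28 \right)} = \left(90 + \left(\frac{8}{-19} - - \frac{19}{8}\right)\right) - \frac{7}{4} = \left(90 + \left(8 \left(- \frac{1}{19}\right) + \frac{19}{8}\right)\right) + \left(- \frac{35}{4} + 7\right) = \left(90 + \left(- \frac{8}{19} + \frac{19}{8}\right)\right) - \frac{7}{4} = \left(90 + \frac{297}{152}\right) - \frac{7}{4} = \frac{13977}{152} - \frac{7}{4} = \frac{13711}{152}$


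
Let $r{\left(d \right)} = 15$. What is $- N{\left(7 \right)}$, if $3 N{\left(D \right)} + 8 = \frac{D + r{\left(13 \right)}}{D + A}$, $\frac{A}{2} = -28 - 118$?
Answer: $\frac{2302}{855} \approx 2.6924$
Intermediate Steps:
$A = -292$ ($A = 2 \left(-28 - 118\right) = 2 \left(-146\right) = -292$)
$N{\left(D \right)} = - \frac{8}{3} + \frac{15 + D}{3 \left(-292 + D\right)}$ ($N{\left(D \right)} = - \frac{8}{3} + \frac{\left(D + 15\right) \frac{1}{D - 292}}{3} = - \frac{8}{3} + \frac{\left(15 + D\right) \frac{1}{-292 + D}}{3} = - \frac{8}{3} + \frac{\frac{1}{-292 + D} \left(15 + D\right)}{3} = - \frac{8}{3} + \frac{15 + D}{3 \left(-292 + D\right)}$)
$- N{\left(7 \right)} = - \frac{2351 - 49}{3 \left(-292 + 7\right)} = - \frac{2351 - 49}{3 \left(-285\right)} = - \frac{\left(-1\right) 2302}{3 \cdot 285} = \left(-1\right) \left(- \frac{2302}{855}\right) = \frac{2302}{855}$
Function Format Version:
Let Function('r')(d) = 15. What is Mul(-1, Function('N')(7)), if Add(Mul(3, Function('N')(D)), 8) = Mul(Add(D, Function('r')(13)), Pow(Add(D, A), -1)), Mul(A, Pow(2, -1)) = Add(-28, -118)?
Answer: Rational(2302, 855) ≈ 2.6924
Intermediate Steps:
A = -292 (A = Mul(2, Add(-28, -118)) = Mul(2, -146) = -292)
Function('N')(D) = Add(Rational(-8, 3), Mul(Rational(1, 3), Pow(Add(-292, D), -1), Add(15, D))) (Function('N')(D) = Add(Rational(-8, 3), Mul(Rational(1, 3), Mul(Add(D, 15), Pow(Add(D, -292), -1)))) = Add(Rational(-8, 3), Mul(Rational(1, 3), Mul(Add(15, D), Pow(Add(-292, D), -1)))) = Add(Rational(-8, 3), Mul(Rational(1, 3), Mul(Pow(Add(-292, D), -1), Add(15, D)))) = Add(Rational(-8, 3), Mul(Rational(1, 3), Pow(Add(-292, D), -1), Add(15, D))))
Mul(-1, Function('N')(7)) = Mul(-1, Mul(Rational(1, 3), Pow(Add(-292, 7), -1), Add(2351, Mul(-7, 7)))) = Mul(-1, Mul(Rational(1, 3), Pow(-285, -1), Add(2351, -49))) = Mul(-1, Mul(Rational(1, 3), Rational(-1, 285), 2302)) = Mul(-1, Rational(-2302, 855)) = Rational(2302, 855)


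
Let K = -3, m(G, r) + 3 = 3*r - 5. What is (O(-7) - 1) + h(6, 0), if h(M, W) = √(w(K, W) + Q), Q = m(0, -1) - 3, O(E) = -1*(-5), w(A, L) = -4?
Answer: 4 + 3*I*√2 ≈ 4.0 + 4.2426*I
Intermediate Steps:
m(G, r) = -8 + 3*r (m(G, r) = -3 + (3*r - 5) = -3 + (-5 + 3*r) = -8 + 3*r)
O(E) = 5
Q = -14 (Q = (-8 + 3*(-1)) - 3 = (-8 - 3) - 3 = -11 - 3 = -14)
h(M, W) = 3*I*√2 (h(M, W) = √(-4 - 14) = √(-18) = 3*I*√2)
(O(-7) - 1) + h(6, 0) = (5 - 1) + 3*I*√2 = 4 + 3*I*√2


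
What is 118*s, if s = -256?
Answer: -30208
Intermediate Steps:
118*s = 118*(-256) = -30208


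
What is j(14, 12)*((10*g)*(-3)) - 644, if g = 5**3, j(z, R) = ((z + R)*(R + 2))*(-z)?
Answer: 19109356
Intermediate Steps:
j(z, R) = -z*(2 + R)*(R + z) (j(z, R) = ((R + z)*(2 + R))*(-z) = ((2 + R)*(R + z))*(-z) = -z*(2 + R)*(R + z))
g = 125
j(14, 12)*((10*g)*(-3)) - 644 = (-1*14*(12**2 + 2*12 + 2*14 + 12*14))*((10*125)*(-3)) - 644 = (-1*14*(144 + 24 + 28 + 168))*(1250*(-3)) - 644 = -1*14*364*(-3750) - 644 = -5096*(-3750) - 644 = 19110000 - 644 = 19109356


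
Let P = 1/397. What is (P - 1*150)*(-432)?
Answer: 25725168/397 ≈ 64799.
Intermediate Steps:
P = 1/397 ≈ 0.0025189
(P - 1*150)*(-432) = (1/397 - 1*150)*(-432) = (1/397 - 150)*(-432) = -59549/397*(-432) = 25725168/397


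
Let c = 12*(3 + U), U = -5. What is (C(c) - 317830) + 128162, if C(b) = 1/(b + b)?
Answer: -9104065/48 ≈ -1.8967e+5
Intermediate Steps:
c = -24 (c = 12*(3 - 5) = 12*(-2) = -24)
C(b) = 1/(2*b)
(C(c) - 317830) + 128162 = ((1/2)/(-24) - 317830) + 128162 = ((1/2)*(-1/24) - 317830) + 128162 = (-1/48 - 317830) + 128162 = -15255841/48 + 128162 = -9104065/48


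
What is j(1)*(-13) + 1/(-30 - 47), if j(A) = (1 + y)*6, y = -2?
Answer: 6005/77 ≈ 77.987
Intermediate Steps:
j(A) = -6 (j(A) = (1 - 2)*6 = -1*6 = -6)
j(1)*(-13) + 1/(-30 - 47) = -6*(-13) + 1/(-30 - 47) = 78 + 1/(-77) = 78 - 1/77 = 6005/77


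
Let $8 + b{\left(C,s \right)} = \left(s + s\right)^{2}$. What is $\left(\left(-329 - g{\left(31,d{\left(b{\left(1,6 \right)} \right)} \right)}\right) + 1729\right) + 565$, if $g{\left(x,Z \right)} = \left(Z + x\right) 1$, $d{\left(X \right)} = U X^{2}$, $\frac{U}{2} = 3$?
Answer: $-109042$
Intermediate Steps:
$U = 6$ ($U = 2 \cdot 3 = 6$)
$b{\left(C,s \right)} = -8 + 4 s^{2}$ ($b{\left(C,s \right)} = -8 + \left(s + s\right)^{2} = -8 + \left(2 s\right)^{2} = -8 + 4 s^{2}$)
$d{\left(X \right)} = 6 X^{2}$
$g{\left(x,Z \right)} = Z + x$
$\left(\left(-329 - g{\left(31,d{\left(b{\left(1,6 \right)} \right)} \right)}\right) + 1729\right) + 565 = \left(\left(-329 - \left(6 \left(-8 + 4 \cdot 6^{2}\right)^{2} + 31\right)\right) + 1729\right) + 565 = \left(\left(-329 - \left(6 \left(-8 + 4 \cdot 36\right)^{2} + 31\right)\right) + 1729\right) + 565 = \left(\left(-329 - \left(6 \left(-8 + 144\right)^{2} + 31\right)\right) + 1729\right) + 565 = \left(\left(-329 - \left(6 \cdot 136^{2} + 31\right)\right) + 1729\right) + 565 = \left(\left(-329 - \left(6 \cdot 18496 + 31\right)\right) + 1729\right) + 565 = \left(\left(-329 - \left(110976 + 31\right)\right) + 1729\right) + 565 = \left(\left(-329 - 111007\right) + 1729\right) + 565 = \left(-111336 + 1729\right) + 565 = -109607 + 565 = -109042$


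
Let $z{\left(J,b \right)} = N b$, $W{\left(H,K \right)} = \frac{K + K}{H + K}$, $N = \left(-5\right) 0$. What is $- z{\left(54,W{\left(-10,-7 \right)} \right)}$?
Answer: $0$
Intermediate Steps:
$N = 0$
$W{\left(H,K \right)} = \frac{2 K}{H + K}$
$z{\left(J,b \right)} = 0$ ($z{\left(J,b \right)} = 0 b = 0$)
$- z{\left(54,W{\left(-10,-7 \right)} \right)} = \left(-1\right) 0 = 0$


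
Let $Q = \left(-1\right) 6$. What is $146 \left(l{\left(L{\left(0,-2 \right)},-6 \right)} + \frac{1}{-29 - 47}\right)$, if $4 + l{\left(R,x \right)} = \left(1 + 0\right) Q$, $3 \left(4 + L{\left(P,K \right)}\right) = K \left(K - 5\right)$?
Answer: $- \frac{55553}{38} \approx -1461.9$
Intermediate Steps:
$L{\left(P,K \right)} = -4 + \frac{K \left(-5 + K\right)}{3}$ ($L{\left(P,K \right)} = -4 + \frac{K \left(K - 5\right)}{3} = -4 + \frac{K \left(-5 + K\right)}{3}$)
$Q = -6$
$l{\left(R,x \right)} = -10$ ($l{\left(R,x \right)} = -4 + \left(1 + 0\right) \left(-6\right) = -4 + 1 \left(-6\right) = -4 - 6 = -10$)
$146 \left(l{\left(L{\left(0,-2 \right)},-6 \right)} + \frac{1}{-29 - 47}\right) = 146 \left(-10 + \frac{1}{-29 - 47}\right) = 146 \left(-10 + \frac{1}{-76}\right) = 146 \left(-10 - \frac{1}{76}\right) = 146 \left(- \frac{761}{76}\right) = - \frac{55553}{38}$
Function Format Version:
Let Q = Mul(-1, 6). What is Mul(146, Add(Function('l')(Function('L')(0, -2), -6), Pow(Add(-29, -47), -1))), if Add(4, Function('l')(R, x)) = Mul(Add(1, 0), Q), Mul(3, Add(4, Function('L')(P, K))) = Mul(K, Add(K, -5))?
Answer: Rational(-55553, 38) ≈ -1461.9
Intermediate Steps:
Function('L')(P, K) = Add(-4, Mul(Rational(1, 3), K, Add(-5, K))) (Function('L')(P, K) = Add(-4, Mul(Rational(1, 3), Mul(K, Add(K, -5)))) = Add(-4, Mul(Rational(1, 3), Mul(K, Add(-5, K)))) = Add(-4, Mul(Rational(1, 3), K, Add(-5, K))))
Q = -6
Function('l')(R, x) = -10 (Function('l')(R, x) = Add(-4, Mul(Add(1, 0), -6)) = Add(-4, Mul(1, -6)) = Add(-4, -6) = -10)
Mul(146, Add(Function('l')(Function('L')(0, -2), -6), Pow(Add(-29, -47), -1))) = Mul(146, Add(-10, Pow(Add(-29, -47), -1))) = Mul(146, Add(-10, Pow(-76, -1))) = Mul(146, Add(-10, Rational(-1, 76))) = Mul(146, Rational(-761, 76)) = Rational(-55553, 38)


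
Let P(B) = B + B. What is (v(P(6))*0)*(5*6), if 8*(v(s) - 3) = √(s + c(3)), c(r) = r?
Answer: 0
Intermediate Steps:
P(B) = 2*B
v(s) = 3 + √(3 + s)/8 (v(s) = 3 + √(s + 3)/8 = 3 + √(3 + s)/8)
(v(P(6))*0)*(5*6) = ((3 + √(3 + 2*6)/8)*0)*(5*6) = ((3 + √(3 + 12)/8)*0)*30 = ((3 + √15/8)*0)*30 = 0*30 = 0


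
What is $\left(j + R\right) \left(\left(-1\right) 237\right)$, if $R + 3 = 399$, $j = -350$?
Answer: $-10902$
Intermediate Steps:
$R = 396$ ($R = -3 + 399 = 396$)
$\left(j + R\right) \left(\left(-1\right) 237\right) = \left(-350 + 396\right) \left(\left(-1\right) 237\right) = 46 \left(-237\right) = -10902$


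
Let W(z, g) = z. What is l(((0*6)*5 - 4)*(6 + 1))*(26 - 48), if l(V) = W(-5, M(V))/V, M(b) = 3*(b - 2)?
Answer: -55/14 ≈ -3.9286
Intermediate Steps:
M(b) = -6 + 3*b (M(b) = 3*(-2 + b) = -6 + 3*b)
l(V) = -5/V
l(((0*6)*5 - 4)*(6 + 1))*(26 - 48) = (-5*1/((6 + 1)*((0*6)*5 - 4)))*(26 - 48) = -5*1/(7*(0*5 - 4))*(-22) = -5*1/(7*(0 - 4))*(-22) = -5/((-4*7))*(-22) = -5/(-28)*(-22) = -5*(-1/28)*(-22) = (5/28)*(-22) = -55/14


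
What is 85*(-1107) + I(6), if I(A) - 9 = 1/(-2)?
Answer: -188173/2 ≈ -94087.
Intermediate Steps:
I(A) = 17/2 (I(A) = 9 + 1/(-2) = 9 - 1/2 = 17/2)
85*(-1107) + I(6) = 85*(-1107) + 17/2 = -94095 + 17/2 = -188173/2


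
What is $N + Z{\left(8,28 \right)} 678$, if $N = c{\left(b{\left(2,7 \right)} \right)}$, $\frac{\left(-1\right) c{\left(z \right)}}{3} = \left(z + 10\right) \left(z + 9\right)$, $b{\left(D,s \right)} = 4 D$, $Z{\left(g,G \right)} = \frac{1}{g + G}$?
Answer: $- \frac{5395}{6} \approx -899.17$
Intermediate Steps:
$Z{\left(g,G \right)} = \frac{1}{G + g}$
$c{\left(z \right)} = - 3 \left(9 + z\right) \left(10 + z\right)$ ($c{\left(z \right)} = - 3 \left(z + 10\right) \left(z + 9\right) = - 3 \left(10 + z\right) \left(9 + z\right) = - 3 \left(9 + z\right) \left(10 + z\right)$)
$N = -918$ ($N = -270 - 57 \cdot 4 \cdot 2 - 3 \left(4 \cdot 2\right)^{2} = -270 - 456 - 3 \cdot 8^{2} = -270 - 456 - 192 = -918$)
$N + Z{\left(8,28 \right)} 678 = -918 + \frac{1}{28 + 8} \cdot 678 = -918 + \frac{1}{36} \cdot 678 = -918 + \frac{113}{6} = - \frac{5395}{6}$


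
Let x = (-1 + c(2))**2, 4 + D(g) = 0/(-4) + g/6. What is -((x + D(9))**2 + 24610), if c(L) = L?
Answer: -98449/4 ≈ -24612.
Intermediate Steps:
D(g) = -4 + g/6 (D(g) = -4 + (0/(-4) + g/6) = -4 + (0*(-1/4) + g*(1/6)) = -4 + (0 + g/6) = -4 + g/6)
x = 1 (x = (-1 + 2)**2 = 1**2 = 1)
-((x + D(9))**2 + 24610) = -((1 + (-4 + (1/6)*9))**2 + 24610) = -((1 + (-4 + 3/2))**2 + 24610) = -((1 - 5/2)**2 + 24610) = -((-3/2)**2 + 24610) = -(9/4 + 24610) = -1*98449/4 = -98449/4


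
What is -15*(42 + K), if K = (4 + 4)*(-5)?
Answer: -30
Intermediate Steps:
K = -40 (K = 8*(-5) = -40)
-15*(42 + K) = -15*(42 - 40) = -15*2 = -30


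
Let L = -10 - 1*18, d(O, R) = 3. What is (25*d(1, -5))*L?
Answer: -2100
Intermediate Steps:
L = -28 (L = -10 - 18 = -28)
(25*d(1, -5))*L = (25*3)*(-28) = 75*(-28) = -2100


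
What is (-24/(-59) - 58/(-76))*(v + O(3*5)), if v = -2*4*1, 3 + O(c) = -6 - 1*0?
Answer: -44591/2242 ≈ -19.889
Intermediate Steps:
O(c) = -9 (O(c) = -3 + (-6 - 1*0) = -3 + (-6 + 0) = -3 - 6 = -9)
v = -8 (v = -8*1 = -8)
(-24/(-59) - 58/(-76))*(v + O(3*5)) = (-24/(-59) - 58/(-76))*(-8 - 9) = (-24*(-1/59) - 58*(-1/76))*(-17) = (24/59 + 29/38)*(-17) = (2623/2242)*(-17) = -44591/2242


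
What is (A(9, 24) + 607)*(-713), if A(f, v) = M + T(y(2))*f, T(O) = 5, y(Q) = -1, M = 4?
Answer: -467728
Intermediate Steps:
A(f, v) = 4 + 5*f
(A(9, 24) + 607)*(-713) = ((4 + 5*9) + 607)*(-713) = ((4 + 45) + 607)*(-713) = (49 + 607)*(-713) = 656*(-713) = -467728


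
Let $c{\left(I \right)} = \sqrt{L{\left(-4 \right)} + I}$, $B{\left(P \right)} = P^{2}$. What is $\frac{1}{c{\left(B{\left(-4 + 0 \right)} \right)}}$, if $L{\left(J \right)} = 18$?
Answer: $\frac{\sqrt{34}}{34} \approx 0.1715$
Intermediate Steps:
$c{\left(I \right)} = \sqrt{18 + I}$
$\frac{1}{c{\left(B{\left(-4 + 0 \right)} \right)}} = \frac{1}{\sqrt{18 + \left(-4 + 0\right)^{2}}} = \frac{1}{\sqrt{18 + \left(-4\right)^{2}}} = \frac{1}{\sqrt{18 + 16}} = \frac{1}{\sqrt{34}} = \frac{\sqrt{34}}{34}$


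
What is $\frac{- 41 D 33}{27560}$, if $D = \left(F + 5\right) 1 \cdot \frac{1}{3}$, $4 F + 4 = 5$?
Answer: $- \frac{9471}{110240} \approx -0.085913$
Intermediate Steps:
$F = \frac{1}{4}$ ($F = -1 + \frac{1}{4} \cdot 5 = -1 + \frac{5}{4} = \frac{1}{4} \approx 0.25$)
$D = \frac{7}{4}$ ($D = \left(\frac{1}{4} + 5\right) 1 \cdot \frac{1}{3} = \frac{21 \cdot 1 \cdot \frac{1}{3}}{4} = \frac{21}{4} \cdot \frac{1}{3} = \frac{7}{4} \approx 1.75$)
$\frac{- 41 D 33}{27560} = \frac{\left(-41\right) \frac{7}{4} \cdot 33}{27560} = \left(- \frac{287}{4}\right) 33 \cdot \frac{1}{27560} = \left(- \frac{9471}{4}\right) \frac{1}{27560} = - \frac{9471}{110240}$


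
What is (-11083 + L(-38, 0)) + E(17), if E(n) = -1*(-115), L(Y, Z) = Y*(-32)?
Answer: -9752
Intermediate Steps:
L(Y, Z) = -32*Y
E(n) = 115
(-11083 + L(-38, 0)) + E(17) = (-11083 - 32*(-38)) + 115 = (-11083 + 1216) + 115 = -9867 + 115 = -9752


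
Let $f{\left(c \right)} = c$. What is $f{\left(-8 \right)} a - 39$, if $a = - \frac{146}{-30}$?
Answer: $- \frac{1169}{15} \approx -77.933$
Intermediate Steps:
$a = \frac{73}{15}$ ($a = \left(-146\right) \left(- \frac{1}{30}\right) = \frac{73}{15} \approx 4.8667$)
$f{\left(-8 \right)} a - 39 = \left(-8\right) \frac{73}{15} - 39 = - \frac{584}{15} - 39 = - \frac{1169}{15}$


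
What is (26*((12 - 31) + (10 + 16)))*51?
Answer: 9282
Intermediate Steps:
(26*((12 - 31) + (10 + 16)))*51 = (26*(-19 + 26))*51 = (26*7)*51 = 182*51 = 9282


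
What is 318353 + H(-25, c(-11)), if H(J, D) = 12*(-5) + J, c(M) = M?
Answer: 318268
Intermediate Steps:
H(J, D) = -60 + J
318353 + H(-25, c(-11)) = 318353 + (-60 - 25) = 318353 - 85 = 318268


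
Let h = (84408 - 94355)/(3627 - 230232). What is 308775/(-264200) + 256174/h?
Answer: 613475545509963/105119896 ≈ 5.8360e+6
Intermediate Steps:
h = 9947/226605 (h = -9947/(-226605) = -9947*(-1/226605) = 9947/226605 ≈ 0.043896)
308775/(-264200) + 256174/h = 308775/(-264200) + 256174/(9947/226605) = 308775*(-1/264200) + 256174*(226605/9947) = -12351/10568 + 58050309270/9947 = 613475545509963/105119896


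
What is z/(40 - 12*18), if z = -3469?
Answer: 3469/176 ≈ 19.710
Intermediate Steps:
z/(40 - 12*18) = -3469/(40 - 12*18) = -3469/(40 - 216) = -3469/(-176) = -3469*(-1/176) = 3469/176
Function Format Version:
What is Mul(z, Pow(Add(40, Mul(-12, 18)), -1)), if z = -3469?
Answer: Rational(3469, 176) ≈ 19.710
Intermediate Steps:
Mul(z, Pow(Add(40, Mul(-12, 18)), -1)) = Mul(-3469, Pow(Add(40, Mul(-12, 18)), -1)) = Mul(-3469, Pow(Add(40, -216), -1)) = Mul(-3469, Pow(-176, -1)) = Mul(-3469, Rational(-1, 176)) = Rational(3469, 176)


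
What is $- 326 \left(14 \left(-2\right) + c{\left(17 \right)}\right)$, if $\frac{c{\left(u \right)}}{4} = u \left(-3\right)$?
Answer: $75632$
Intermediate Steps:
$c{\left(u \right)} = - 12 u$ ($c{\left(u \right)} = 4 u \left(-3\right) = 4 \left(- 3 u\right) = - 12 u$)
$- 326 \left(14 \left(-2\right) + c{\left(17 \right)}\right) = - 326 \left(14 \left(-2\right) - 204\right) = - 326 \left(-28 - 204\right) = \left(-326\right) \left(-232\right) = 75632$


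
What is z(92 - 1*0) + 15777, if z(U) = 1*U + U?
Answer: 15961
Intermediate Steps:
z(U) = 2*U (z(U) = U + U = 2*U)
z(92 - 1*0) + 15777 = 2*(92 - 1*0) + 15777 = 2*(92 + 0) + 15777 = 2*92 + 15777 = 184 + 15777 = 15961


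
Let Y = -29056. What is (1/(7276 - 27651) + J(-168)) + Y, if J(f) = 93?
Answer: -590121126/20375 ≈ -28963.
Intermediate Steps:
(1/(7276 - 27651) + J(-168)) + Y = (1/(7276 - 27651) + 93) - 29056 = (1/(-20375) + 93) - 29056 = (-1/20375 + 93) - 29056 = 1894874/20375 - 29056 = -590121126/20375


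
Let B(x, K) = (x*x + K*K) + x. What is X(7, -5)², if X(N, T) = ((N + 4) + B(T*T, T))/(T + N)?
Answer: 117649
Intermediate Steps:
B(x, K) = x + K² + x² (B(x, K) = (x² + K²) + x = (K² + x²) + x = x + K² + x²)
X(N, T) = (4 + N + T⁴ + 2*T²)/(N + T) (X(N, T) = ((N + 4) + (T*T + T² + (T*T)²))/(T + N) = ((4 + N) + (T² + T² + (T²)²))/(N + T) = ((4 + N) + (T² + T² + T⁴))/(N + T) = ((4 + N) + (T⁴ + 2*T²))/(N + T) = (4 + N + T⁴ + 2*T²)/(N + T))
X(7, -5)² = ((4 + 7 + (-5)⁴ + 2*(-5)²)/(7 - 5))² = ((4 + 7 + 625 + 2*25)/2)² = ((4 + 7 + 625 + 50)/2)² = ((½)*686)² = 343² = 117649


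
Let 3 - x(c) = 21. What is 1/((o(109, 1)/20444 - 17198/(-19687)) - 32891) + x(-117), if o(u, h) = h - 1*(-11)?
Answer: -59569533089321/3309412914948 ≈ -18.000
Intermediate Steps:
o(u, h) = 11 + h (o(u, h) = h + 11 = 11 + h)
x(c) = -18 (x(c) = 3 - 1*21 = 3 - 21 = -18)
1/((o(109, 1)/20444 - 17198/(-19687)) - 32891) + x(-117) = 1/(((11 + 1)/20444 - 17198/(-19687)) - 32891) - 18 = 1/((12*(1/20444) - 17198*(-1/19687)) - 32891) - 18 = 1/((3/5111 + 17198/19687) - 32891) - 18 = 1/(87958039/100620257 - 32891) - 18 = 1/(-3309412914948/100620257) - 18 = -100620257/3309412914948 - 18 = -59569533089321/3309412914948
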